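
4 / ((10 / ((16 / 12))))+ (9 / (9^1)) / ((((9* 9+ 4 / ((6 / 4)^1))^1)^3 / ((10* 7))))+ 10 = 2498522008 / 237198765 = 10.53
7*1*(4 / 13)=28 / 13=2.15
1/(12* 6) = 1/72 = 0.01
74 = 74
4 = 4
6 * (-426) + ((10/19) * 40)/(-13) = -631732/247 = -2557.62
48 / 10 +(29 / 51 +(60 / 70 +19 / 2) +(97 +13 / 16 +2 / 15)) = 3246461 / 28560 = 113.67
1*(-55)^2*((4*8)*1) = 96800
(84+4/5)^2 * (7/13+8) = 19955136/325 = 61400.42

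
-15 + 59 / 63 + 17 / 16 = -13105 / 1008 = -13.00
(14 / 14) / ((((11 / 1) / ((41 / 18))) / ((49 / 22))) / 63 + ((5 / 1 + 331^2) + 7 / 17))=239071 / 26194159855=0.00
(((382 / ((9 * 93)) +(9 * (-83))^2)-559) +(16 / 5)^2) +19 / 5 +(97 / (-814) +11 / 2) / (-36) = 9495262347943 / 17032950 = 557464.35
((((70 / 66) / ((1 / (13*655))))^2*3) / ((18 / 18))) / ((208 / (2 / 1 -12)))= -34161115625 / 2904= -11763469.57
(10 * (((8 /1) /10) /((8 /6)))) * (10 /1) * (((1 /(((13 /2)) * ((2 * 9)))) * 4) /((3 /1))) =80 /117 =0.68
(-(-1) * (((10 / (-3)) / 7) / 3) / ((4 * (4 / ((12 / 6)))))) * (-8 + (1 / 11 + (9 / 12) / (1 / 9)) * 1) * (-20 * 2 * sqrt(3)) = -425 * sqrt(3) / 462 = -1.59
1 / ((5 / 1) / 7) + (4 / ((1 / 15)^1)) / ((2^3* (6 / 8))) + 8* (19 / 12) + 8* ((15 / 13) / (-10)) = 4513 / 195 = 23.14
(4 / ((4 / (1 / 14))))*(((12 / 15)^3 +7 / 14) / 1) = 253 / 3500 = 0.07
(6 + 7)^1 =13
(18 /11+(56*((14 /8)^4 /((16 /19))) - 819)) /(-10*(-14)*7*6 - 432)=-1090729 /30683136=-0.04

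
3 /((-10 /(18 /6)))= -9 /10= -0.90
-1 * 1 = -1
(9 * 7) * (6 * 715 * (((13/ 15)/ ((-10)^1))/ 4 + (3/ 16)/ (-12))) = -1612611/ 160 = -10078.82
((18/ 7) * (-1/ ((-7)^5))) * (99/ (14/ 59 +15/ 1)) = 105138/ 105766451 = 0.00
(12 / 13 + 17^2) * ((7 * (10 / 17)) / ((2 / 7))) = 923405 / 221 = 4178.30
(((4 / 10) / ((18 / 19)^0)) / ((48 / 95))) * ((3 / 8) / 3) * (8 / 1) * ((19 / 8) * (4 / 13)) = 0.58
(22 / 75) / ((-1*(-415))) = 22 / 31125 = 0.00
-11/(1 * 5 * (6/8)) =-44/15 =-2.93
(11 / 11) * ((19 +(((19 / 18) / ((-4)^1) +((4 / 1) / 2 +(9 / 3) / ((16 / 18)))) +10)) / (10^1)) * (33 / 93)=3377 / 2790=1.21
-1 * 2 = -2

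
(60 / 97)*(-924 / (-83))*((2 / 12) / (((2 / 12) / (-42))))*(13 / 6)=-626.64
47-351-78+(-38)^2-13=1049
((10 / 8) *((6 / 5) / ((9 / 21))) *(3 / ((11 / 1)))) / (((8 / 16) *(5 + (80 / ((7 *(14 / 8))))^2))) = 16807 / 419485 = 0.04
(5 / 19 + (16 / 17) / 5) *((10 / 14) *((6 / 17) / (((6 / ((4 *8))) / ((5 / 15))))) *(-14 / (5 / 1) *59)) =-33.42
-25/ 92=-0.27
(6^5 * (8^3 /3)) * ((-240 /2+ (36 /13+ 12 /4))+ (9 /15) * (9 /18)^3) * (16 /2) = -1211972623.75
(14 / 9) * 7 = 98 / 9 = 10.89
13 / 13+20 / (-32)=3 / 8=0.38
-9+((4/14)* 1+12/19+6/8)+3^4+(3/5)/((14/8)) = 196867/2660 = 74.01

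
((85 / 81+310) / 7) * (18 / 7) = 50390 / 441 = 114.26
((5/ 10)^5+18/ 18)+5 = 6.03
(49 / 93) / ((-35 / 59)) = -413 / 465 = -0.89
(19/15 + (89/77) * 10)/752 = 14813/868560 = 0.02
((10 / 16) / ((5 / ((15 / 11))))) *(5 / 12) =25 / 352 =0.07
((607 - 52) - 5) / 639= 550 / 639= 0.86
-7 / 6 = -1.17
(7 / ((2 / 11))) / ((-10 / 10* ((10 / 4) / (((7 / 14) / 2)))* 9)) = -77 / 180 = -0.43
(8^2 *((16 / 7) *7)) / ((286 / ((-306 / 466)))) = -78336 / 33319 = -2.35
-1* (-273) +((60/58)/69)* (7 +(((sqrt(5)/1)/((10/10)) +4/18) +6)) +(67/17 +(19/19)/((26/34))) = 10* sqrt(5)/667 +369405469/1326663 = 278.48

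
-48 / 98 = -24 / 49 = -0.49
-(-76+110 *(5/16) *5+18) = -113.88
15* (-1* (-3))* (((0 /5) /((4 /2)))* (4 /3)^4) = 0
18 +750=768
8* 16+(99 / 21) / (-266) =238303 / 1862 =127.98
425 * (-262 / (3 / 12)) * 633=-281938200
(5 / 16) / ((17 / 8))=0.15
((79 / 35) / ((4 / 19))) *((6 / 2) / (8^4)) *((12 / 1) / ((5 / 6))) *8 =40527 / 44800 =0.90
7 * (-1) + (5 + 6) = 4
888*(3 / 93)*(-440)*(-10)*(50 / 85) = 74140.42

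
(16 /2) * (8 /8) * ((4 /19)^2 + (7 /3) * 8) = 162112 /1083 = 149.69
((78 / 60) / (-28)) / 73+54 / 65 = 220583 / 265720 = 0.83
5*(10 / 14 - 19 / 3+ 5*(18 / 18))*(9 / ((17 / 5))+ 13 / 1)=-2470 / 51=-48.43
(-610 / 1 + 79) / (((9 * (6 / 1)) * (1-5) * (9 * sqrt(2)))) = 59 * sqrt(2) / 432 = 0.19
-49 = -49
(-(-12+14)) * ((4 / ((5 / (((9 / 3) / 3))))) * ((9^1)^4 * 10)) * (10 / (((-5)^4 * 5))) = -209952 / 625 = -335.92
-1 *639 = -639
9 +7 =16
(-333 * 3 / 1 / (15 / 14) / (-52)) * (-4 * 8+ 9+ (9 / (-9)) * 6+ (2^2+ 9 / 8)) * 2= -445221 / 520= -856.19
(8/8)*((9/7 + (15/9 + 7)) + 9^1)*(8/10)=15.16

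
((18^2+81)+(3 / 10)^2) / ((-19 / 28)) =-283563 / 475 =-596.97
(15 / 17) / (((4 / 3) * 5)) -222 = -15087 / 68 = -221.87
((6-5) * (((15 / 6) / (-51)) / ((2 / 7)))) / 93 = -35 / 18972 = -0.00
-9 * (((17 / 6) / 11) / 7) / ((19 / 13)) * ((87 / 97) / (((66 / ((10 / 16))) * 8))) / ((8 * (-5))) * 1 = 19227 / 3196971008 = 0.00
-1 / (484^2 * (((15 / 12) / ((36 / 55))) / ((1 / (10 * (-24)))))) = 3 / 322102000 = 0.00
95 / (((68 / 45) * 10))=6.29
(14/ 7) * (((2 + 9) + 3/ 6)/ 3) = 7.67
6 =6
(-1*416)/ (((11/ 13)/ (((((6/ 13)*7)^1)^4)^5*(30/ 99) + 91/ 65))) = -2286908664121.95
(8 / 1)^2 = 64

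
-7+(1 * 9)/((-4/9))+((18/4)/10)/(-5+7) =-1081/40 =-27.02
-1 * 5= -5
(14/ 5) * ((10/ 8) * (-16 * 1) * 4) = -224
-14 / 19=-0.74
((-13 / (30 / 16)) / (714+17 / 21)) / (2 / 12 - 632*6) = 4368 / 1707576305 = 0.00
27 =27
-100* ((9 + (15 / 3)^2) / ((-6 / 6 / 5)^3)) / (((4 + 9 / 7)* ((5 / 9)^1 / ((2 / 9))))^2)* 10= 33320000 / 1369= 24338.93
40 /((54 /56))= 1120 /27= 41.48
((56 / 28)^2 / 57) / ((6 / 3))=2 / 57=0.04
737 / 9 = 81.89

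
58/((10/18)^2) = 187.92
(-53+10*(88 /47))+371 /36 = -40559 /1692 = -23.97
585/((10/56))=3276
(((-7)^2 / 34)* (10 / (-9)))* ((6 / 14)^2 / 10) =-1 / 34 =-0.03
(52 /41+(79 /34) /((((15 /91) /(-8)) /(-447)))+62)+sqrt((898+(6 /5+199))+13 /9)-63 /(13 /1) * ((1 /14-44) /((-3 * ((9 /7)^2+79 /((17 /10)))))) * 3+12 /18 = 2 * sqrt(61855) /15+549932245054799 /10896849210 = 50500.25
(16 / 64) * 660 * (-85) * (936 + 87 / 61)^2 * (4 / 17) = -10790655113700 / 3721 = -2899934188.04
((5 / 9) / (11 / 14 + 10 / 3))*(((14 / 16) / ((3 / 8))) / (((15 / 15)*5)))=98 / 1557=0.06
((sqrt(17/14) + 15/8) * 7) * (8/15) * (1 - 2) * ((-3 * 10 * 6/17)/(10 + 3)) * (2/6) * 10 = 160 * sqrt(238)/221 + 4200/221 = 30.17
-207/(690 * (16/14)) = -21/80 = -0.26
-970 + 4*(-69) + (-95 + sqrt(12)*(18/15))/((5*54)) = -67303/54 + 2*sqrt(3)/225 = -1246.34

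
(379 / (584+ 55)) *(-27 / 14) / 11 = -1137 / 10934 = -0.10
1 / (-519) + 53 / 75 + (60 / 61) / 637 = 118695636 / 168056525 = 0.71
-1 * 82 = -82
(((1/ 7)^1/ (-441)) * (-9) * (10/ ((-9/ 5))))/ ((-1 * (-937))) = -50/ 2892519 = -0.00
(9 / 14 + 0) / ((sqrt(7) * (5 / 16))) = 72 * sqrt(7) / 245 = 0.78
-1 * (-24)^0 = -1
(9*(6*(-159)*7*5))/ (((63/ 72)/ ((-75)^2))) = -1931850000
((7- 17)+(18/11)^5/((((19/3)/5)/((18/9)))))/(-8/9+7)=46957230/33659659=1.40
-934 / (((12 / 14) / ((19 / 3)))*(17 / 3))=-62111 / 51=-1217.86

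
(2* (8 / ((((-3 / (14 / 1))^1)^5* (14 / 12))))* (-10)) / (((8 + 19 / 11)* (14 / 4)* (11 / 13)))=91320320 / 8667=10536.55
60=60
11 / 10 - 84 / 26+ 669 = 666.87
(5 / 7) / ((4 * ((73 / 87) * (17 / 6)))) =1305 / 17374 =0.08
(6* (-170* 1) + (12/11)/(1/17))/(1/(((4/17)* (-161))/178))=208656/979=213.13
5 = 5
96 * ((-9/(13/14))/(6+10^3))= -6048/6539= -0.92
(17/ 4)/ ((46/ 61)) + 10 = 2877/ 184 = 15.64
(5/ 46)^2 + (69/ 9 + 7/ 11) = 580609/ 69828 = 8.31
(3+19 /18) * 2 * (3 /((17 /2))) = 146 /51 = 2.86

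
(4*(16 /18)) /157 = 32 /1413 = 0.02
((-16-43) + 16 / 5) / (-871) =0.06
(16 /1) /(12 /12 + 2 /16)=128 /9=14.22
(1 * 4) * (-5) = -20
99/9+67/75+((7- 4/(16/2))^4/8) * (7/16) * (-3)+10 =-270.97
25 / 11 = 2.27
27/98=0.28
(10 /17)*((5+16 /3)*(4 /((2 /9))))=1860 /17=109.41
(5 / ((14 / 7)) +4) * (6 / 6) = 13 / 2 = 6.50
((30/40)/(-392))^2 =9/2458624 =0.00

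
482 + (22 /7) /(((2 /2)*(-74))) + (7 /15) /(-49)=1872368 /3885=481.95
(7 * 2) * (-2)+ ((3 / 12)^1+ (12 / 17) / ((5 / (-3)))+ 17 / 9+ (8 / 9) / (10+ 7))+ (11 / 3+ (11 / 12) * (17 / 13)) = -47221 / 2210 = -21.37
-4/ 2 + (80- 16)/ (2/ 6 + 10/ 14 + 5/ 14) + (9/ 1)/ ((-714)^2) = 145575139/ 3341996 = 43.56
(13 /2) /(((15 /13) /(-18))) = -507 /5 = -101.40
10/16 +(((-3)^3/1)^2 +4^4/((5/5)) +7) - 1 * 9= 7869/8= 983.62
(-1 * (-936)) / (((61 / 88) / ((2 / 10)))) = 82368 / 305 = 270.06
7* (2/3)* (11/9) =154/27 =5.70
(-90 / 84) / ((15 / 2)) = -1 / 7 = -0.14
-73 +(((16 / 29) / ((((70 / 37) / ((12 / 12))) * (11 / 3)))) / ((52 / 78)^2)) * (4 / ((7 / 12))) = -5609411 / 78155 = -71.77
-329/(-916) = 329/916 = 0.36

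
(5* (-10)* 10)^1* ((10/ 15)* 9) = -3000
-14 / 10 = -7 / 5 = -1.40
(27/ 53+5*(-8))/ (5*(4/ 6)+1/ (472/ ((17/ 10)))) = -29636880/ 2504303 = -11.83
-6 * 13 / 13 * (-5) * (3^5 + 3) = 7380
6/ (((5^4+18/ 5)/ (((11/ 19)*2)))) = 660/ 59717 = 0.01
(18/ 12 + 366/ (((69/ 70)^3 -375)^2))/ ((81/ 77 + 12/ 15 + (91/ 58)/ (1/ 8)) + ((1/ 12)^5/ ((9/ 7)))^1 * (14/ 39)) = 1339914657748411495167056640/ 12844061848852748562187740413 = 0.10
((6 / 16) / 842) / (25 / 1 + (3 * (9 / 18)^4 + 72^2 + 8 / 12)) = 9 / 105280733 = 0.00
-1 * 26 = -26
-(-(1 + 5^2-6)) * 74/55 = 296/11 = 26.91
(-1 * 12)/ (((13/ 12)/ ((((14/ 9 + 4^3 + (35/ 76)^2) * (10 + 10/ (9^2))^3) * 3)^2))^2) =-12330880271506648465807630878373496171407802500000000000000/ 686842236178067956154832920697886107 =-17953002337366151770477.18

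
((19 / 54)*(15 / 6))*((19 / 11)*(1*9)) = 13.67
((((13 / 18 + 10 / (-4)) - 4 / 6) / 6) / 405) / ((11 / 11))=-11 / 10935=-0.00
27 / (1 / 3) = 81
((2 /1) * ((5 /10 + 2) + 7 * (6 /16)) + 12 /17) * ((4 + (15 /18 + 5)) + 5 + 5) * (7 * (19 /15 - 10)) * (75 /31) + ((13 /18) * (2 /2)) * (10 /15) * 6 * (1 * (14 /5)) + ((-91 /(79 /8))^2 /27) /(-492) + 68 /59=-48718359722831123 /1516340570760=-32128.90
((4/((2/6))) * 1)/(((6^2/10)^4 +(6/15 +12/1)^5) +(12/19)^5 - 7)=30951237500/756560618986621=0.00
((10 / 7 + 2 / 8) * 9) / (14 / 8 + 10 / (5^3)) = 3525 / 427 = 8.26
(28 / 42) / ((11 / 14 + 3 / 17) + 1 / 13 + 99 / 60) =61880 / 249603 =0.25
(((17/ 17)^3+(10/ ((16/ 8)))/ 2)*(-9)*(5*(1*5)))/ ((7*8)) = -225/ 16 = -14.06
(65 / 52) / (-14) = -5 / 56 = -0.09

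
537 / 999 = 0.54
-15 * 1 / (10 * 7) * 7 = -3 / 2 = -1.50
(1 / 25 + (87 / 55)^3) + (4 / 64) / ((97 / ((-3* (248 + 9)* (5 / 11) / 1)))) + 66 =18016142341 / 258214000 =69.77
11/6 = 1.83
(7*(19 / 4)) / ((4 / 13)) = 1729 / 16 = 108.06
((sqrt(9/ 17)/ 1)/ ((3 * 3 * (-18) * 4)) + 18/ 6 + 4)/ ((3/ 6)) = 14- sqrt(17)/ 1836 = 14.00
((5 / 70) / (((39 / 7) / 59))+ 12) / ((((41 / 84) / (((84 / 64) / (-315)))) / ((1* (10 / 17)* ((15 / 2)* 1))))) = -34825 / 72488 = -0.48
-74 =-74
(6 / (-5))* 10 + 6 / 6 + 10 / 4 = -17 / 2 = -8.50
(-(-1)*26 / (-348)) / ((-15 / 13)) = 169 / 2610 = 0.06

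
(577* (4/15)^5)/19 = 590848/14428125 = 0.04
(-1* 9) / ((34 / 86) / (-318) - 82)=123066 / 1121285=0.11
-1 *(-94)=94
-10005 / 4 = -2501.25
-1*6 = -6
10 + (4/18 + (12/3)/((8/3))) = 211/18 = 11.72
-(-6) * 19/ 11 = 114/ 11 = 10.36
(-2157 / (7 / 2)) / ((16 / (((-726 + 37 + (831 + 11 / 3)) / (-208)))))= 314203 / 11648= 26.97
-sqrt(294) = -7 * sqrt(6) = -17.15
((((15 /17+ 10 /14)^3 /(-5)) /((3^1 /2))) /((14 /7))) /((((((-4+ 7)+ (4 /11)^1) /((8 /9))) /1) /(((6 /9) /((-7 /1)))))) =241436800 /35352950661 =0.01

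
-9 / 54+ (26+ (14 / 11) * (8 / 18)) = 5227 / 198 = 26.40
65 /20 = 13 /4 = 3.25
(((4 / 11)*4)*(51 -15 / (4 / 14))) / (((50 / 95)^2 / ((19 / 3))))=-13718 / 275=-49.88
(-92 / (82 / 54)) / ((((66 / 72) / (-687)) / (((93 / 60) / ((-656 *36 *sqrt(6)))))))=-1.22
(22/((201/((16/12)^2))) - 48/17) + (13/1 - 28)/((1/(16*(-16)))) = 118010672/30753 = 3837.37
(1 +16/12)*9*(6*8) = 1008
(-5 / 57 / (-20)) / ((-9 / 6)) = -0.00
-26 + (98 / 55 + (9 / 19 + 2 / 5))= -4879 / 209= -23.34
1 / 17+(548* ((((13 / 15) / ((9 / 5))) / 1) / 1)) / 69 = 3.88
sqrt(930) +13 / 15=31.36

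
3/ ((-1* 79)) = -3/ 79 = -0.04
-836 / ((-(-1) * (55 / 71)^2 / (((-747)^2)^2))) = -119292378272136396 / 275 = -433790466444132.35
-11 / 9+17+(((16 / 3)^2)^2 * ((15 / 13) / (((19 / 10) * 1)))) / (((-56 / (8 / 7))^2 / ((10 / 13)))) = 3317062286 / 208159497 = 15.94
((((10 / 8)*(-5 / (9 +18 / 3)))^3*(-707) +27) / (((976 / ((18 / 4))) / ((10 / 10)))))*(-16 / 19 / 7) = -135031 / 3115392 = -0.04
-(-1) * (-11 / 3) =-11 / 3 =-3.67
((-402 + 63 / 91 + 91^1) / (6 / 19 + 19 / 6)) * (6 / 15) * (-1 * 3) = 2759256 / 25805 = 106.93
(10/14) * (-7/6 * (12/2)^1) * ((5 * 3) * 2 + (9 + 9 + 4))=-260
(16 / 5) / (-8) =-0.40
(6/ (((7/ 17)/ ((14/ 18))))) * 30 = 340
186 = 186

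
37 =37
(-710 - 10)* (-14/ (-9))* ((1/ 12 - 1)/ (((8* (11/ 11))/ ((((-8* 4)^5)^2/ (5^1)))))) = 86694292826882048/ 3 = 28898097608960682.67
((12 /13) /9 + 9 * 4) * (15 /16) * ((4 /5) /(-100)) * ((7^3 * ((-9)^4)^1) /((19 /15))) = -594111672 /1235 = -481062.08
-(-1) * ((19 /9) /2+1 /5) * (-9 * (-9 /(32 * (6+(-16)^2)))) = 1017 /83840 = 0.01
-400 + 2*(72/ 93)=-12352/ 31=-398.45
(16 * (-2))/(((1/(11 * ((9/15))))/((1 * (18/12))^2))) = -2376/5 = -475.20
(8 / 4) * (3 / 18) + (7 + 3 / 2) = 53 / 6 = 8.83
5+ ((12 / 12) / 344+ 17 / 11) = 6.55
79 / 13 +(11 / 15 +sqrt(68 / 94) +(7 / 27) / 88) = 7.66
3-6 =-3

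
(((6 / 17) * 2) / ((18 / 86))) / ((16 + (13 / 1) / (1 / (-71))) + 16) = -172 / 45441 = -0.00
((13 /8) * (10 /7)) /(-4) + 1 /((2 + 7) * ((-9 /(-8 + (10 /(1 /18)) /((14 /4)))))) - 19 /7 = -34753 /9072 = -3.83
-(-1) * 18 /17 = 18 /17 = 1.06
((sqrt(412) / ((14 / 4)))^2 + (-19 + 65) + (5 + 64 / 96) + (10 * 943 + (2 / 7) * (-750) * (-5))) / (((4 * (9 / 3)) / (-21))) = -1556249 / 84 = -18526.77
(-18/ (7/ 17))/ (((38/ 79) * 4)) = -12087/ 532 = -22.72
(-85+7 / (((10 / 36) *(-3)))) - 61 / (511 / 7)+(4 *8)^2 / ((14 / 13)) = 2188668 / 2555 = 856.62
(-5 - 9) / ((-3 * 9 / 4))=56 / 27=2.07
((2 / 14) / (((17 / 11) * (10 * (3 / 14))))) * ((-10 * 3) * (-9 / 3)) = 66 / 17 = 3.88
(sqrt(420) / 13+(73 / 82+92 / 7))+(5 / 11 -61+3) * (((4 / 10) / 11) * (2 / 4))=2 * sqrt(105) / 13+4509933 / 347270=14.56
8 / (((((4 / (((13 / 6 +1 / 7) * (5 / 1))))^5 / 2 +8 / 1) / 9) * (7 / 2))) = 2.57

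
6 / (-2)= -3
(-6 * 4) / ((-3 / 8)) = 64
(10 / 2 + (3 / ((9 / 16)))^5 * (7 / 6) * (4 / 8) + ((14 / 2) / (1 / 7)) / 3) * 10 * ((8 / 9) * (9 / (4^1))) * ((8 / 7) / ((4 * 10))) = 7402240 / 5103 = 1450.57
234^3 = 12812904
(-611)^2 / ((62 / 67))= 25012507 / 62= 403427.53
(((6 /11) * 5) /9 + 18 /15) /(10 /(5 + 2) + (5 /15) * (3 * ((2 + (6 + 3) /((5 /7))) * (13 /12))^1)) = 6944 /79673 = 0.09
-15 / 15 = -1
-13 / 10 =-1.30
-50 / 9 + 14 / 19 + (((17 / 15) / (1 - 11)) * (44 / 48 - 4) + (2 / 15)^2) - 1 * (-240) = 2685253 / 11400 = 235.55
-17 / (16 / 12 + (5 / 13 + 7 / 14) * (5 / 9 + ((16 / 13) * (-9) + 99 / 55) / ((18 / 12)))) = 258570 / 55459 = 4.66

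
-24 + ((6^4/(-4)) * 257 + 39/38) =-3165057/38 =-83290.97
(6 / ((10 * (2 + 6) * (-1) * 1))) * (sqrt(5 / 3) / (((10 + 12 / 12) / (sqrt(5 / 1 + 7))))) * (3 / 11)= -9 * sqrt(5) / 2420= -0.01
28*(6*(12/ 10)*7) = 7056/ 5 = 1411.20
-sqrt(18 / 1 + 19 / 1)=-6.08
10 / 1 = 10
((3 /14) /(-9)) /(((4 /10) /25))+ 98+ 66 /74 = 302731 /3108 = 97.40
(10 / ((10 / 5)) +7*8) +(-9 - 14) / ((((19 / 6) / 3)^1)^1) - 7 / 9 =6572 / 171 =38.43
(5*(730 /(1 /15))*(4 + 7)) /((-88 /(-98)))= 1341375 /2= 670687.50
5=5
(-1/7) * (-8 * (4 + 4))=64/7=9.14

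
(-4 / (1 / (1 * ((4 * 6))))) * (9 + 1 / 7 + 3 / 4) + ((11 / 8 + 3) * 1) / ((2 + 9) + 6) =-903883 / 952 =-949.46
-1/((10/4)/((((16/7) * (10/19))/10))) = -0.05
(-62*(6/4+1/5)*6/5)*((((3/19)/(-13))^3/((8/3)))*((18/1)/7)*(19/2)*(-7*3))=-0.04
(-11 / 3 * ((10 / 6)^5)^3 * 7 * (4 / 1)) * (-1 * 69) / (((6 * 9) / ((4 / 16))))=54046630859375 / 774840978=69751.90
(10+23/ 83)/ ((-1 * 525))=-0.02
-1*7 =-7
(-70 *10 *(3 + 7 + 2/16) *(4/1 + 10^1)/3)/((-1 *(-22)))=-33075/22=-1503.41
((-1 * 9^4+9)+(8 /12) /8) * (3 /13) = -78623 /52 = -1511.98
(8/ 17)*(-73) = -584/ 17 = -34.35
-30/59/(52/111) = -1665/1534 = -1.09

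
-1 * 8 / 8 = -1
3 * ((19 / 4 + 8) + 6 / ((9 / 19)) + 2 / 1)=329 / 4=82.25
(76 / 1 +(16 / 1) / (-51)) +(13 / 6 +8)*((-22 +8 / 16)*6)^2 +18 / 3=17265049 / 102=169265.19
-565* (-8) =4520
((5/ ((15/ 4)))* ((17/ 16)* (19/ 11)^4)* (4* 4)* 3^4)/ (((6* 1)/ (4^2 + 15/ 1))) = 1236225006/ 14641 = 84435.83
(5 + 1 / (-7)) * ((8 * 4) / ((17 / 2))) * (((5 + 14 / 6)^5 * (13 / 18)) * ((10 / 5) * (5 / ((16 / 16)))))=42878218240 / 15309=2800850.37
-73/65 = -1.12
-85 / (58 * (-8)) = 85 / 464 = 0.18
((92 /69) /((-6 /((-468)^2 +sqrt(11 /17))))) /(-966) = sqrt(187) /73899 +8112 /161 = 50.39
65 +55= 120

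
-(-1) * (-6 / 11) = -6 / 11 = -0.55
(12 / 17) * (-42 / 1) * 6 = -3024 / 17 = -177.88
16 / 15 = 1.07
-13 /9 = -1.44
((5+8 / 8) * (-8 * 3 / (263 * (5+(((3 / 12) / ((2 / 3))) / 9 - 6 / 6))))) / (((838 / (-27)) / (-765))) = -35691840 / 10689109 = -3.34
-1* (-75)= 75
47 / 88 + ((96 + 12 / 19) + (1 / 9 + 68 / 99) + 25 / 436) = 160777163 / 1640232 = 98.02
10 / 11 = 0.91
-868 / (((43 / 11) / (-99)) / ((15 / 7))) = 2025540 / 43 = 47105.58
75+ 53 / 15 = 78.53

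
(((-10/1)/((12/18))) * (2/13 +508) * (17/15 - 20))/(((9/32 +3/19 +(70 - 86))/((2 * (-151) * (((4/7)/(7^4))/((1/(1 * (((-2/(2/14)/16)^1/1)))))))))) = -171634872384/295306193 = -581.21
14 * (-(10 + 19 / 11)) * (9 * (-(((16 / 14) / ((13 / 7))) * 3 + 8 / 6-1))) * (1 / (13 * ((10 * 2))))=46053 / 3718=12.39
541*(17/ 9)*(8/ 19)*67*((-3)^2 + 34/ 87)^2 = 173181496552/ 68121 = 2542262.98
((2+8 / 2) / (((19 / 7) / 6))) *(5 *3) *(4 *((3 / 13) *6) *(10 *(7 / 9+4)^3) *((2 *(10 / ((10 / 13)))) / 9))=1780956800 / 513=3471650.68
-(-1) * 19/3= 19/3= 6.33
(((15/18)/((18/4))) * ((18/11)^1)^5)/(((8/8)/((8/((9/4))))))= 1244160/161051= 7.73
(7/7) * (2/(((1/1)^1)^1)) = 2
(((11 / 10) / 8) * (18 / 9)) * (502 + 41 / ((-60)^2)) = 19879651 / 144000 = 138.05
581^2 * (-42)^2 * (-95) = -56568472380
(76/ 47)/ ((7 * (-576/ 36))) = -19/ 1316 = -0.01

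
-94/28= -47/14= -3.36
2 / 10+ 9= 46 / 5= 9.20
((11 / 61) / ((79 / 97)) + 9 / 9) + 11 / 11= 10705 / 4819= 2.22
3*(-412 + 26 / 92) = -56817 / 46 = -1235.15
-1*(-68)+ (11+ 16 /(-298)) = 11763 /149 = 78.95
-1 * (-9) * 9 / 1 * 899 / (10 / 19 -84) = -1383561 / 1586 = -872.36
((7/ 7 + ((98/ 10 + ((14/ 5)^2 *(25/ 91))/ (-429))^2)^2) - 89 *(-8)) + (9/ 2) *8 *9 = 6192395112159944452846/ 604620120236900625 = 10241.79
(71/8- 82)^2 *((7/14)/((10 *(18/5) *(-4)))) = -38025/2048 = -18.57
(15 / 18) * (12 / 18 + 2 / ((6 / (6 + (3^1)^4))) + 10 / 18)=680 / 27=25.19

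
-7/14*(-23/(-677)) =-23/1354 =-0.02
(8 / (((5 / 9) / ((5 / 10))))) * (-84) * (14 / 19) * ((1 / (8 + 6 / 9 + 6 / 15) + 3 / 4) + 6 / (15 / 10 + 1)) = -11732364 / 8075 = -1452.92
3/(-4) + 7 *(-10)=-283/4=-70.75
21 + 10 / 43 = 913 / 43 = 21.23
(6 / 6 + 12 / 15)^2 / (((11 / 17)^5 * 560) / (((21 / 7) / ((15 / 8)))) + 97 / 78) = 0.08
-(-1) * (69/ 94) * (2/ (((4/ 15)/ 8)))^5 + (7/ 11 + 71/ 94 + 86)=590198490363/ 1034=570791576.75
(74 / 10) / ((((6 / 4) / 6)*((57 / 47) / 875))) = 1217300 / 57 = 21356.14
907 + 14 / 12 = 5449 / 6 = 908.17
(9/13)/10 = 9/130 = 0.07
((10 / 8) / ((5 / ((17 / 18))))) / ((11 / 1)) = 17 / 792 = 0.02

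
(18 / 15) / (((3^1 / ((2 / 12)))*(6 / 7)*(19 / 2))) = 7 / 855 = 0.01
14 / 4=7 / 2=3.50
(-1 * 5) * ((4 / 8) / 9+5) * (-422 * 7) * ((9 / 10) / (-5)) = -134407 / 10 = -13440.70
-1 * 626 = -626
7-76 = -69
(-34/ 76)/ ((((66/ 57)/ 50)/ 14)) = -2975/ 11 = -270.45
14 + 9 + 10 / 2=28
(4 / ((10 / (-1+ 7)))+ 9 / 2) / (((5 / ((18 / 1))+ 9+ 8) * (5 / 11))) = 6831 / 7775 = 0.88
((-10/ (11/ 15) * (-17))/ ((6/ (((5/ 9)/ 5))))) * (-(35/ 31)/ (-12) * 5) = 74375/ 36828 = 2.02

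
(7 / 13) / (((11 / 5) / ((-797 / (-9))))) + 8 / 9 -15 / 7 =183968 / 9009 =20.42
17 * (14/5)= 238/5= 47.60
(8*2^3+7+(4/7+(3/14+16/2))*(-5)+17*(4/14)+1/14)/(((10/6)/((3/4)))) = 72/5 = 14.40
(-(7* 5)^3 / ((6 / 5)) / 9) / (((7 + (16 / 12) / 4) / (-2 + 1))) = 214375 / 396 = 541.35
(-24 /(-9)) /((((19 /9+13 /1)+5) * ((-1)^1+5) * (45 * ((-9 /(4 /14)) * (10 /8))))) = -16 /855225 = -0.00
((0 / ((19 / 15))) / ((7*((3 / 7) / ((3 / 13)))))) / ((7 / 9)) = 0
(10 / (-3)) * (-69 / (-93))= -230 / 93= -2.47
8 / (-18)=-4 / 9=-0.44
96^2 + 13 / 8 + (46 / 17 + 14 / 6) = 3762847 / 408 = 9222.66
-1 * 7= -7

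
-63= -63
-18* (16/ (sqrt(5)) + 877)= -15914.80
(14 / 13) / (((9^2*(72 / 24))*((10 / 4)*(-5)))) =-28 / 78975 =-0.00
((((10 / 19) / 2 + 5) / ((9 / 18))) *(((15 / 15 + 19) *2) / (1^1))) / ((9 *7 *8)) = 1000 / 1197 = 0.84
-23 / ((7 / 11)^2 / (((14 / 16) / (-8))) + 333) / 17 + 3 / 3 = 674582 / 677365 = 1.00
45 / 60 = 3 / 4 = 0.75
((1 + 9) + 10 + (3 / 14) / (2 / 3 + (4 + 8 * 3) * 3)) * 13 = 924677 / 3556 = 260.03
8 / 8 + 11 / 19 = 30 / 19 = 1.58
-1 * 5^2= -25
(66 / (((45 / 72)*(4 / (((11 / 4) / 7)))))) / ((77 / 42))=5.66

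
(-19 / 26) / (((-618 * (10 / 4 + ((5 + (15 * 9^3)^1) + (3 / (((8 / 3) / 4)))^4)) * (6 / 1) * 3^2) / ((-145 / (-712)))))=0.00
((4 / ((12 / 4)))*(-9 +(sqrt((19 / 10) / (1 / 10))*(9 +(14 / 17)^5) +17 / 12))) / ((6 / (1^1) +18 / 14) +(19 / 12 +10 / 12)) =-2548 / 2445 +1491452144*sqrt(19) / 1157183455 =4.58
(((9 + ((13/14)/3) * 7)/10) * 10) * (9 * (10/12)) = 335/4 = 83.75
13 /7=1.86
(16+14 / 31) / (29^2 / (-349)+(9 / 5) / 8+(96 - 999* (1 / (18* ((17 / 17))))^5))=0.18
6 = 6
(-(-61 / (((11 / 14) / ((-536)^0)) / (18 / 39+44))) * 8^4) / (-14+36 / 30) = -157955840 / 143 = -1104586.29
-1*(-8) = 8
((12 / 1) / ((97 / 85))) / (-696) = -85 / 5626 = -0.02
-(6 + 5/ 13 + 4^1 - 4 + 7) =-174/ 13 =-13.38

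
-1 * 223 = -223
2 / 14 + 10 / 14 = 6 / 7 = 0.86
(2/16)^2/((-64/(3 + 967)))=-485/2048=-0.24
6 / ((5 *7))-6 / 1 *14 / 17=-2838 / 595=-4.77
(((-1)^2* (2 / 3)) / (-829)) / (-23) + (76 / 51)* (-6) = -8694518 / 972417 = -8.94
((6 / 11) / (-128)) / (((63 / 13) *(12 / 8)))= -0.00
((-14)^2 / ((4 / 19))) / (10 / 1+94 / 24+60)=11172 / 887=12.60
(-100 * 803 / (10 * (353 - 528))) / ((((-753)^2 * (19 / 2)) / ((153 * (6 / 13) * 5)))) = 327624 / 108928729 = 0.00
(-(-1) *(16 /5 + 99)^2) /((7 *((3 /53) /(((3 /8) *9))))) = 17793531 /200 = 88967.66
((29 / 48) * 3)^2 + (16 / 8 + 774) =199497 / 256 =779.29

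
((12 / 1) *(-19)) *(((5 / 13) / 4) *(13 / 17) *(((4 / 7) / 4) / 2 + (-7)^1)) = 27645 / 238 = 116.16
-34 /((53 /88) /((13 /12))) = -9724 /159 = -61.16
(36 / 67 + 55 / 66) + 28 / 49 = 5465 / 2814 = 1.94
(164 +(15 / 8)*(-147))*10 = -1116.25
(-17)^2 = 289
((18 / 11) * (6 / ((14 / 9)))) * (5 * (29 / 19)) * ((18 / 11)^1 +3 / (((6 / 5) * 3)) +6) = 6565455 / 16093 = 407.97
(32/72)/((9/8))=32/81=0.40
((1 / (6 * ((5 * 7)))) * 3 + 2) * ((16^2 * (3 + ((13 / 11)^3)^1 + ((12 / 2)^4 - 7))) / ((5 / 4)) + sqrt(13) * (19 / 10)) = 533677.95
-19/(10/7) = -133/10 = -13.30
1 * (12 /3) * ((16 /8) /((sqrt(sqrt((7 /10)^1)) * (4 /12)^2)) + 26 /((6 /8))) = 72 * 10^(1 /4) * 7^(3 /4) /7 + 416 /3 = 217.38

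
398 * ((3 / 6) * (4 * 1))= 796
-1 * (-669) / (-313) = -669 / 313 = -2.14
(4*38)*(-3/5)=-456/5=-91.20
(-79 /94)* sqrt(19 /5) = -79* sqrt(95) /470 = -1.64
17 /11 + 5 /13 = 276 /143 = 1.93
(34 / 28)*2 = 17 / 7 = 2.43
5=5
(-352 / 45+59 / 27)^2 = 31.78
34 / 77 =0.44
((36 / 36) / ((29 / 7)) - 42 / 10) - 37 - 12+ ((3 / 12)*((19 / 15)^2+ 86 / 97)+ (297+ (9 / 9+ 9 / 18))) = 623213753 / 2531700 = 246.16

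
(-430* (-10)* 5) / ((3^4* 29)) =21500 / 2349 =9.15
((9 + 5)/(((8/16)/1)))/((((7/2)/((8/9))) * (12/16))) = 256/27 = 9.48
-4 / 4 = -1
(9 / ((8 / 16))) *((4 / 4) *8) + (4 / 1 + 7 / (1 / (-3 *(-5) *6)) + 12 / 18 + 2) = 780.67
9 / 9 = 1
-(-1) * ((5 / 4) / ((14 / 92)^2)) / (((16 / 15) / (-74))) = -3744.83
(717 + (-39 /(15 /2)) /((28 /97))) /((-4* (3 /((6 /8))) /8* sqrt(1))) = -48929 /140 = -349.49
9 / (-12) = -3 / 4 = -0.75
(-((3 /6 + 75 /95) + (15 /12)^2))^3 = -651714363 /28094464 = -23.20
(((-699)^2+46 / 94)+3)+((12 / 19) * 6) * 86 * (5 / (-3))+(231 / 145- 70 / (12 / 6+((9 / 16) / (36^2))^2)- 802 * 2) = 668696999661660184 / 1374720621005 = 486423.92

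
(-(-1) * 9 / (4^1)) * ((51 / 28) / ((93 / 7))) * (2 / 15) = 51 / 1240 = 0.04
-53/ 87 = -0.61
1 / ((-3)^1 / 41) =-41 / 3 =-13.67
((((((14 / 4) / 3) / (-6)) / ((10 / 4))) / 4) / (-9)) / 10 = 7 / 32400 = 0.00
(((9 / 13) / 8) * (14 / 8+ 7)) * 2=315 / 208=1.51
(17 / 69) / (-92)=-17 / 6348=-0.00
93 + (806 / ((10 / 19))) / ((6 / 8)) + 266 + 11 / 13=468334 / 195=2401.71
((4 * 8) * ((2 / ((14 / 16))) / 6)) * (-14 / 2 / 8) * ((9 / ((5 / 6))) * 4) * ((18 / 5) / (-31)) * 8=428.10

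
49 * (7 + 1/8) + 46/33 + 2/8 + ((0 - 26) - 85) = 63299/264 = 239.77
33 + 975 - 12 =996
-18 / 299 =-0.06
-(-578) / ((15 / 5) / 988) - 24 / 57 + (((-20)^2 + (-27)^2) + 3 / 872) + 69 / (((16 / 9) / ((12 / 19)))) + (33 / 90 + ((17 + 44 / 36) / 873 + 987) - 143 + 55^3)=358727.15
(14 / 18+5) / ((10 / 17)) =442 / 45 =9.82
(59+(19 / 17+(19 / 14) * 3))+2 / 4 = 7698 / 119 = 64.69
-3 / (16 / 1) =-3 / 16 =-0.19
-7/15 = -0.47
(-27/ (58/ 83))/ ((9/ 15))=-3735/ 58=-64.40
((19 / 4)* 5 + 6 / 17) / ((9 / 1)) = 1639 / 612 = 2.68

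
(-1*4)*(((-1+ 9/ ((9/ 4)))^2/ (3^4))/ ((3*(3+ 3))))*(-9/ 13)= 2/ 117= 0.02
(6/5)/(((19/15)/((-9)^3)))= -690.63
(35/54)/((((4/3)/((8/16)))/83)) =2905/144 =20.17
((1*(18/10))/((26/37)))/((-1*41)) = -333/5330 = -0.06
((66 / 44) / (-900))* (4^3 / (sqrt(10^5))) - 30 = -30 - sqrt(10) / 9375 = -30.00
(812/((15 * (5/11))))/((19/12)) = 35728/475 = 75.22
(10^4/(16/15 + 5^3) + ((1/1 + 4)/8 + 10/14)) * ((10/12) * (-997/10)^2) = 566043395095/847168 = 668159.56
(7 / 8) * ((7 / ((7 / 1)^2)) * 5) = 5 / 8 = 0.62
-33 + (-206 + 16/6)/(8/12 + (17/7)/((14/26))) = -55003/761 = -72.28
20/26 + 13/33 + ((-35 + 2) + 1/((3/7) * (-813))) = -11104955/348777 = -31.84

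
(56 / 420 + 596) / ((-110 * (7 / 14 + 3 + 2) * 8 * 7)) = -4471 / 254100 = -0.02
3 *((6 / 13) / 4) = 9 / 26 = 0.35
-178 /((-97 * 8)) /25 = 89 /9700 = 0.01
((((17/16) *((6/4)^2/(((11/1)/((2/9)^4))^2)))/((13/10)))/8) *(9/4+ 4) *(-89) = -189125/30094440948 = -0.00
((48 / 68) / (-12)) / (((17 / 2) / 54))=-108 / 289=-0.37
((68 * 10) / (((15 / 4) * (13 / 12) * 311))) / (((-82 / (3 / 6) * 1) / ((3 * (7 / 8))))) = -1428 / 165763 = -0.01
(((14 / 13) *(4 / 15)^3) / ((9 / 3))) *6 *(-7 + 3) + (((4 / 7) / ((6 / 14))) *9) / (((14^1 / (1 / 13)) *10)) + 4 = 1180349 / 307125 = 3.84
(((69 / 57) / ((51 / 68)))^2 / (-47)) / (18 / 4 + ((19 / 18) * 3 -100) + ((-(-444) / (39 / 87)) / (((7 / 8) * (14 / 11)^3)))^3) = -257384382747773008 / 768642506308234034299552179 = -0.00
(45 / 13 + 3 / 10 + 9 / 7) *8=18372 / 455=40.38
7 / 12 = 0.58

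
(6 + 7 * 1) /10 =13 /10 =1.30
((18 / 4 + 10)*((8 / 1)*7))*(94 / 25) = 76328 / 25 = 3053.12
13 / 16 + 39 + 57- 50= 749 / 16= 46.81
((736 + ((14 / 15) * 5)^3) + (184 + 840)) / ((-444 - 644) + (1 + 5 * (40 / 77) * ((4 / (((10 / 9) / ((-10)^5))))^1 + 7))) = -3870328 / 1946222073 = -0.00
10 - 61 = -51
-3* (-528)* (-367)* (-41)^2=-977212368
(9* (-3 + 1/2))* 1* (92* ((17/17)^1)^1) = -2070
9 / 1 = 9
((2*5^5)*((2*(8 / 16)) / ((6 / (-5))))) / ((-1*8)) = 15625 / 24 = 651.04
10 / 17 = 0.59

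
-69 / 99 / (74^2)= -23 / 180708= -0.00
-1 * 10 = -10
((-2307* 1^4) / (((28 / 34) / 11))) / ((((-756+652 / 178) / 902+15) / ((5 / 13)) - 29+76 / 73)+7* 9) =-2106819645205 / 4913929552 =-428.74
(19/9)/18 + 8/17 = 1619/2754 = 0.59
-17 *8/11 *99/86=-612/43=-14.23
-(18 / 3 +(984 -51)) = -939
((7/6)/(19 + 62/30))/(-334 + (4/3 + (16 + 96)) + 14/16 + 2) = -0.00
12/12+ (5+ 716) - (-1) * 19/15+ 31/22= 239143/330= 724.68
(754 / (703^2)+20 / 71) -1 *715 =-25078582171 / 35088839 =-714.72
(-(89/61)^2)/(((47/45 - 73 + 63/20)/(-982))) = -280023192/9216917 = -30.38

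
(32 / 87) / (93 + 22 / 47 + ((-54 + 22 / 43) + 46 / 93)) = 2004832 / 220610917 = 0.01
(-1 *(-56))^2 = 3136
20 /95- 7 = -129 /19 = -6.79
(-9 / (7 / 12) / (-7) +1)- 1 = 108 / 49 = 2.20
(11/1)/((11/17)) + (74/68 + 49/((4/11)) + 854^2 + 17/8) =99208051/136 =729470.96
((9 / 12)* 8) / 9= 2 / 3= 0.67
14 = 14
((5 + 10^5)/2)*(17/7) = 121434.64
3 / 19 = 0.16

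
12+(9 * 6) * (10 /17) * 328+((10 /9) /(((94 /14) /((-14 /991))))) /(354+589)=70095999682016 /6720082983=10430.82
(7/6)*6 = 7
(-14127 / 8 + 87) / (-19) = 13431 / 152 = 88.36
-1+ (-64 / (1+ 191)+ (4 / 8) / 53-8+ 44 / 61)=-166873 / 19398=-8.60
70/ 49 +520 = 3650/ 7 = 521.43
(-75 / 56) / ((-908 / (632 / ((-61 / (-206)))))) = 610275 / 193858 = 3.15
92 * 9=828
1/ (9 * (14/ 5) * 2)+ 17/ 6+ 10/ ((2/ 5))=7019/ 252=27.85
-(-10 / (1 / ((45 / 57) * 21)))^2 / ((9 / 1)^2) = -122500 / 361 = -339.34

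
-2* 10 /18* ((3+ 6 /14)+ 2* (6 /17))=-1640 /357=-4.59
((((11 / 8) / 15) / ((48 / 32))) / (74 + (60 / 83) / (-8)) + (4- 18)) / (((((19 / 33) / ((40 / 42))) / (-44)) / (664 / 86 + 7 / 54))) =3171712490804 / 396521811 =7998.83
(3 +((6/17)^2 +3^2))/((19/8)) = 28032/5491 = 5.11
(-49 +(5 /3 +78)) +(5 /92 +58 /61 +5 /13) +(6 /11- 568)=-1288996615 /2407548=-535.40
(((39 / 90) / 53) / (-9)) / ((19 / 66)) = -143 / 45315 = -0.00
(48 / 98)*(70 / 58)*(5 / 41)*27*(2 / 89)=32400 / 740747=0.04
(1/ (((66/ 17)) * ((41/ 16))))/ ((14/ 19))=1292/ 9471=0.14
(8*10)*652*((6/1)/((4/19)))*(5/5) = 1486560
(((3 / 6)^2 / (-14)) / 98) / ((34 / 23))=-23 / 186592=-0.00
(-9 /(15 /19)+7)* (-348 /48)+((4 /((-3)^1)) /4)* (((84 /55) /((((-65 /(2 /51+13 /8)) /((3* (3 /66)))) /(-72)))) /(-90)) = 213268981 /6685250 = 31.90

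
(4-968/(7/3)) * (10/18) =-14380/63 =-228.25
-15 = -15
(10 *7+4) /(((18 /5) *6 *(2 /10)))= 925 /54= 17.13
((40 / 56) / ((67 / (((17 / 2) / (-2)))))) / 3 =-85 / 5628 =-0.02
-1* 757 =-757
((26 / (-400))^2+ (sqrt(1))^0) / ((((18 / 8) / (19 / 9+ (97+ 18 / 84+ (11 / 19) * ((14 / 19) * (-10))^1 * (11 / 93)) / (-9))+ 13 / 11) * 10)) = 0.11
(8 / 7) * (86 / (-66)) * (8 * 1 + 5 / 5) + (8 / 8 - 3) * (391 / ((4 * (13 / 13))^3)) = -63131 / 2464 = -25.62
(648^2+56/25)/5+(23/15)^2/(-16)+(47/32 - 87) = 3020240513/36000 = 83895.57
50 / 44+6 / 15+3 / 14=674 / 385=1.75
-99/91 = -1.09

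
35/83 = 0.42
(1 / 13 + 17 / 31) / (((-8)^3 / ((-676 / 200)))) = 819 / 198400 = 0.00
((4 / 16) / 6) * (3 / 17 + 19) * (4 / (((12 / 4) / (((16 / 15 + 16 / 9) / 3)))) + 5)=413531 / 82620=5.01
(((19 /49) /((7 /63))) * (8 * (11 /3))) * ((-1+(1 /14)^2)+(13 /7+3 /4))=396264 /2401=165.04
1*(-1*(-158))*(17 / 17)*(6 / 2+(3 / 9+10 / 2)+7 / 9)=12956 / 9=1439.56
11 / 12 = 0.92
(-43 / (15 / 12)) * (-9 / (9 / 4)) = 688 / 5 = 137.60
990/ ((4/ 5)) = 1237.50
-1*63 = -63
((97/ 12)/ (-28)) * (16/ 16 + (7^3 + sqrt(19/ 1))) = -4171/ 42 - 97 * sqrt(19)/ 336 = -100.57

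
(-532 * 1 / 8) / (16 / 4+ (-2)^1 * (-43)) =-133 / 180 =-0.74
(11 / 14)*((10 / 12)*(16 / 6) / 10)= 11 / 63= 0.17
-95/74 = -1.28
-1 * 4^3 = -64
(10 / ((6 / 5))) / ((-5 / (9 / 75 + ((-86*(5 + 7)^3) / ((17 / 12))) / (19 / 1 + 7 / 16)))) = 237767513 / 26435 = 8994.42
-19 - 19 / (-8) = -16.62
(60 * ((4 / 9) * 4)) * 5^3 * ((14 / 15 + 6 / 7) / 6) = 752000 / 189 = 3978.84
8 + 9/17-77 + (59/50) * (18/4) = -107373/1700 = -63.16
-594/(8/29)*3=-6459.75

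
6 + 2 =8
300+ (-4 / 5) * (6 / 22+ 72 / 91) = 299448 / 1001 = 299.15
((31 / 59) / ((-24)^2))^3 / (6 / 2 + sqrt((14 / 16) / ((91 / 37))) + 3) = 387283 / 3031131890958336 - 29791 * sqrt(962) / 72747165383000064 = 0.00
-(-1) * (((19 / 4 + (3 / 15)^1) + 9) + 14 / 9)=15.51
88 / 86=1.02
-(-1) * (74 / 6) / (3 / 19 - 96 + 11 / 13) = -9139 / 70392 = -0.13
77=77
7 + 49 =56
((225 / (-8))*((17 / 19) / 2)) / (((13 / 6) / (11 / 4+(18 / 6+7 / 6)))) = -317475 / 7904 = -40.17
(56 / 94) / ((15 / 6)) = 56 / 235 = 0.24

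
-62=-62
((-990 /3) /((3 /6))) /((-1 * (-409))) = -660 /409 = -1.61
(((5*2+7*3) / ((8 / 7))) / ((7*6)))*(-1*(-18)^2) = -837 / 4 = -209.25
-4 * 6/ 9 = -8/ 3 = -2.67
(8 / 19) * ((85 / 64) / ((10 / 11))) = 187 / 304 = 0.62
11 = 11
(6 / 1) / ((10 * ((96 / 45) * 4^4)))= 9 / 8192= 0.00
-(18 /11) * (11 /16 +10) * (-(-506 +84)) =-324729 /44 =-7380.20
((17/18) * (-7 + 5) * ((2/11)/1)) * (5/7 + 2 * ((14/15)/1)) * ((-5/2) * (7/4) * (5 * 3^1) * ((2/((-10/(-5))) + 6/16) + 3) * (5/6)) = 4031125/19008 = 212.08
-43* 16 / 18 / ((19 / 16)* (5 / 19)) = -5504 / 45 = -122.31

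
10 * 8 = 80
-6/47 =-0.13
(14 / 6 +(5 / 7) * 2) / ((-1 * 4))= -79 / 84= -0.94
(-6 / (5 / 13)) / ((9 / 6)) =-52 / 5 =-10.40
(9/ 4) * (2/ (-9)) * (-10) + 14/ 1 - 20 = -1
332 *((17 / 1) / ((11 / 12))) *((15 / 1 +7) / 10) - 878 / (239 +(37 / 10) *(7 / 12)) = 1959453792 / 144695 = 13541.96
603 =603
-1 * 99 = -99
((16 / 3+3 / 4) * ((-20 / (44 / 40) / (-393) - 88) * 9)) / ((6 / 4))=-13878176 / 4323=-3210.31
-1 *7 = -7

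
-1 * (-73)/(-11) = -73/11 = -6.64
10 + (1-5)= 6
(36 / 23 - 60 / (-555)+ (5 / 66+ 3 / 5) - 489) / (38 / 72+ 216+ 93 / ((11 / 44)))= -819997062 / 991657535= -0.83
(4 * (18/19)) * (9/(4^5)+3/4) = 6993/2432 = 2.88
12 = 12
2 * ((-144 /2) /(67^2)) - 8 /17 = -38360 /76313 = -0.50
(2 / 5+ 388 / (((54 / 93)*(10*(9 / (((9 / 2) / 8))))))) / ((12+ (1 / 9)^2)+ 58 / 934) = 2769777 / 7307840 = 0.38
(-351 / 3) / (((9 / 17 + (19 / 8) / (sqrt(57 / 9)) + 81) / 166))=-9762584832 / 40975757 + 14967888 * sqrt(57) / 40975757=-235.49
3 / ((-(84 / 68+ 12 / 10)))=-85 / 69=-1.23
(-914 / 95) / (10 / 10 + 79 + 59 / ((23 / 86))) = -10511 / 328415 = -0.03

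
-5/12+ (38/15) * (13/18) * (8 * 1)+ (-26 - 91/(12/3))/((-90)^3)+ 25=7624453/194400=39.22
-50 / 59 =-0.85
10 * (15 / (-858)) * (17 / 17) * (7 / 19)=-175 / 2717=-0.06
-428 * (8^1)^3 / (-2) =109568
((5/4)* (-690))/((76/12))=-5175/38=-136.18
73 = 73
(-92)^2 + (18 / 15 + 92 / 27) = 1143262 / 135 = 8468.61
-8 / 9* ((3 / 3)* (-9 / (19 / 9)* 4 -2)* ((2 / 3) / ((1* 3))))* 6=11584 / 513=22.58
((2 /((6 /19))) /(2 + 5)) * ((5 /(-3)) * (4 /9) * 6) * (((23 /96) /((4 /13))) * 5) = -15.66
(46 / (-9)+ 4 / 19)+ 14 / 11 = -6824 / 1881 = -3.63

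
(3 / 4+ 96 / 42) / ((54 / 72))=85 / 21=4.05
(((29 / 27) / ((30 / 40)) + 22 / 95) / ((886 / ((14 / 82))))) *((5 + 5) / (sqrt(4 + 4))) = 44807 *sqrt(2) / 55905714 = 0.00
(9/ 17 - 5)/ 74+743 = 467309/ 629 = 742.94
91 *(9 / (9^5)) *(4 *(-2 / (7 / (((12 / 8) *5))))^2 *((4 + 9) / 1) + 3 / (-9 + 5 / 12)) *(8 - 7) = 64376 / 19467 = 3.31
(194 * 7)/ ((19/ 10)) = 13580/ 19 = 714.74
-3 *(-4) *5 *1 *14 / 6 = 140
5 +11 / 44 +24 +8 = 149 / 4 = 37.25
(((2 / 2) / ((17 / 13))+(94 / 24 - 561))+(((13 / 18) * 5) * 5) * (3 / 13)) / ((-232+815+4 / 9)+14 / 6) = -337917 / 358496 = -0.94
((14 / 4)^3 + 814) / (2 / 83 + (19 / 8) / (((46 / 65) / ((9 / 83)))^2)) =99926185020 / 9312323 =10730.53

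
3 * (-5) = -15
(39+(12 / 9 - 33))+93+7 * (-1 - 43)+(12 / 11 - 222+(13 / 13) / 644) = -9108059 / 21252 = -428.57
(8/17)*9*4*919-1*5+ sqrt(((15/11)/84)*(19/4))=sqrt(7315)/308+ 264587/17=15564.22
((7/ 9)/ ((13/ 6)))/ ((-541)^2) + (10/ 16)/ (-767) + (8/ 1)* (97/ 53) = 4180601022877/ 285546607944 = 14.64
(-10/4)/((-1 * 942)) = 5/1884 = 0.00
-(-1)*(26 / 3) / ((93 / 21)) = 182 / 93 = 1.96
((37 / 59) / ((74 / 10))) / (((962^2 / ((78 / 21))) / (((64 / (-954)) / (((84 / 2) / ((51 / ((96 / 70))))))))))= -425 / 21036160782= -0.00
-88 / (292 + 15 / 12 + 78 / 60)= -1760 / 5891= -0.30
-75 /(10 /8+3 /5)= -1500 /37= -40.54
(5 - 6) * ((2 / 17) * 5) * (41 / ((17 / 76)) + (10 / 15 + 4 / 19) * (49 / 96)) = -42731005 / 395352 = -108.08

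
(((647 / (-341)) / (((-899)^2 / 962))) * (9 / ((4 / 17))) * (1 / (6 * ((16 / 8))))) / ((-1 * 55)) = 15871557 / 121262478040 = 0.00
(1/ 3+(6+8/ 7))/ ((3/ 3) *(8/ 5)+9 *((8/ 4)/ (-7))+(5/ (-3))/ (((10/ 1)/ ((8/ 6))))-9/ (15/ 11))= -471/ 491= -0.96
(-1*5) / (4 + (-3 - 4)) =5 / 3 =1.67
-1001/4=-250.25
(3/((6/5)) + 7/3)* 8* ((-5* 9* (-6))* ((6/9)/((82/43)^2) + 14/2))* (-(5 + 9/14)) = -4979557230/11767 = -423179.84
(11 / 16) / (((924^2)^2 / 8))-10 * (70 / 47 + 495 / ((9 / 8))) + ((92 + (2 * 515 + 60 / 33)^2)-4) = 6604816727074148399 / 6229067733504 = 1060321.87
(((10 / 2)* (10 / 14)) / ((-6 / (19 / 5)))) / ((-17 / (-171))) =-5415 / 238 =-22.75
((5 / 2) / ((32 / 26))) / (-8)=-0.25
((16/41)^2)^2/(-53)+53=7937497113/149765333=53.00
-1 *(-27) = 27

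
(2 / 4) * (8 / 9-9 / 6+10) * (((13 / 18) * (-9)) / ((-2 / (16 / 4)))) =2197 / 36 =61.03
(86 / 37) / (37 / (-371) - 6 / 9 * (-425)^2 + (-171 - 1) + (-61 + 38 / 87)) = -1387911 / 72042670622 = -0.00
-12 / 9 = -4 / 3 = -1.33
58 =58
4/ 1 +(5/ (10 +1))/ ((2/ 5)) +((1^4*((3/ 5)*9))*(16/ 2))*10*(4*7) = 12101.14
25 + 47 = 72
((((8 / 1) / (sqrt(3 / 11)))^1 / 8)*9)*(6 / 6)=17.23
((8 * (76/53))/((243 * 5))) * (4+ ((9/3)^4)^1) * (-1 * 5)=-51680/12879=-4.01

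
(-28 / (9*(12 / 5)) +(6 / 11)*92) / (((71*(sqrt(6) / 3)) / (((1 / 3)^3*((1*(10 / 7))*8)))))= 580760*sqrt(6) / 3985443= 0.36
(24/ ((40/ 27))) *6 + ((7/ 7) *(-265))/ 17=81.61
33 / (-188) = -33 / 188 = -0.18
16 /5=3.20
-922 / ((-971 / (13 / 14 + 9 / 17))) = 159967 / 115549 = 1.38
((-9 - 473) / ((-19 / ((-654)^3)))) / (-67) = 134828059248 / 1273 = 105913636.49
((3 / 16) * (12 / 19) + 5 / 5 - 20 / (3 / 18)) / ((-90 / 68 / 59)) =1812421 / 342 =5299.48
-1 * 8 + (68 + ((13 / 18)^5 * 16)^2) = 974686748089 / 13947137604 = 69.88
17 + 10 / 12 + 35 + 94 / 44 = 1814 / 33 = 54.97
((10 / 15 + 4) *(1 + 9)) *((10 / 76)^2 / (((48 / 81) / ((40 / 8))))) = 39375 / 5776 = 6.82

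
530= 530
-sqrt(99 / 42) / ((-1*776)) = sqrt(462) / 10864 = 0.00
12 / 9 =4 / 3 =1.33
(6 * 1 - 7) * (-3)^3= 27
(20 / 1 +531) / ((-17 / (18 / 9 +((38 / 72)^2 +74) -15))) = -43758767 / 22032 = -1986.15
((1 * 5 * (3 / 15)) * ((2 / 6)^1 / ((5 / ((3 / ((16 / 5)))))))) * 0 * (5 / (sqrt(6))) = 0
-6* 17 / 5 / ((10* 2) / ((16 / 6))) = -68 / 25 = -2.72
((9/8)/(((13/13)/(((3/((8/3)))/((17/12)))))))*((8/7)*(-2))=-243/119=-2.04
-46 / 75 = -0.61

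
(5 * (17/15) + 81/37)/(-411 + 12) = -872/44289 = -0.02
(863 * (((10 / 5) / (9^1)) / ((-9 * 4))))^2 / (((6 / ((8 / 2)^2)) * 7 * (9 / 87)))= 43196602 / 413343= 104.51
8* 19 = 152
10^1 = 10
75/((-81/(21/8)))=-175/72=-2.43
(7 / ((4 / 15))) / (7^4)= 15 / 1372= 0.01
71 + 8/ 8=72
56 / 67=0.84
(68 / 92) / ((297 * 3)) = 0.00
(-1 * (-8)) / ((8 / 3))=3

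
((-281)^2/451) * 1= 78961/451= 175.08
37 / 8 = 4.62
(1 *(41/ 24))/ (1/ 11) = 451/ 24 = 18.79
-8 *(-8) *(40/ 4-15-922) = -59328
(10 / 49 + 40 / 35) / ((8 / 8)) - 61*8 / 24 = -2791 / 147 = -18.99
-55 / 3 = -18.33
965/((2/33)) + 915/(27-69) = 111305/7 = 15900.71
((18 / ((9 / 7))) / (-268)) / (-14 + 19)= -0.01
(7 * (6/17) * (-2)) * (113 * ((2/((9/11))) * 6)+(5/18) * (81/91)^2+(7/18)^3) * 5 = -400270189055/9773946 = -40952.77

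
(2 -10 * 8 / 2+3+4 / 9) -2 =-329 / 9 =-36.56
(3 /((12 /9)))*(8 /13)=18 /13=1.38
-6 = -6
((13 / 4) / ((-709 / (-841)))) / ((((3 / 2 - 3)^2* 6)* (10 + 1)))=10933 / 421146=0.03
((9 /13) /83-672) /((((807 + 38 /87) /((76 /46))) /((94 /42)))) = -37554741726 /12203238593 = -3.08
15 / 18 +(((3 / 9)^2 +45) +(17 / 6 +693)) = 741.78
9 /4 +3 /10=51 /20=2.55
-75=-75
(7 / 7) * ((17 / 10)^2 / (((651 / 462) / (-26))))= -41327 / 775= -53.33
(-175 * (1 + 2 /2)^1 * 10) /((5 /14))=-9800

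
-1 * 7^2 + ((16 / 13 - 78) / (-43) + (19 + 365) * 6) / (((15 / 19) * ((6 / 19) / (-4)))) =-37044.04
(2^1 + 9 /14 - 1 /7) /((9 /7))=35 /18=1.94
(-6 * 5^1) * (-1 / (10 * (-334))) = -3 / 334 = -0.01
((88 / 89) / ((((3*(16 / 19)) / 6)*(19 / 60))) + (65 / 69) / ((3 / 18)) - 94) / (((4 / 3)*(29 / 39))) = -4845789 / 59363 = -81.63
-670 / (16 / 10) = -1675 / 4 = -418.75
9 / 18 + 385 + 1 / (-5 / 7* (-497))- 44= 242467 / 710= 341.50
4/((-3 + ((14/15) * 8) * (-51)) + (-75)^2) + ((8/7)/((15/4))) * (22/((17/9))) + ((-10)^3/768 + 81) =83.25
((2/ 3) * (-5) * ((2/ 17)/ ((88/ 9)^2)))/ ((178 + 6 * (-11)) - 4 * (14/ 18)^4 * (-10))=-885735/ 27345659264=-0.00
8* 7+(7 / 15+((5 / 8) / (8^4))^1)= 27754571 / 491520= 56.47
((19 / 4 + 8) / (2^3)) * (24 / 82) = 153 / 328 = 0.47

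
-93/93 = -1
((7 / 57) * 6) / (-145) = -14 / 2755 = -0.01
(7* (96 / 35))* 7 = 672 / 5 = 134.40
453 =453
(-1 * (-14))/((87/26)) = 364/87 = 4.18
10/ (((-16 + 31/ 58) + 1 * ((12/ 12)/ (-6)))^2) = 7569/ 184960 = 0.04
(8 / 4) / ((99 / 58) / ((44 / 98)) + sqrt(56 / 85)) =0.43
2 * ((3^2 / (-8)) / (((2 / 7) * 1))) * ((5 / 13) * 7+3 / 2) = -6867 / 208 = -33.01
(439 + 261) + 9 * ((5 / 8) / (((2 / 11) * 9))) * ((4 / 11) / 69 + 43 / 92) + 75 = 3429575 / 4416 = 776.62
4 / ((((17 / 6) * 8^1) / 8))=24 / 17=1.41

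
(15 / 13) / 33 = 5 / 143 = 0.03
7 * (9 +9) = 126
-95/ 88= -1.08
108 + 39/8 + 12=999/8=124.88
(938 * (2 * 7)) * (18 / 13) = 236376 / 13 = 18182.77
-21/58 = -0.36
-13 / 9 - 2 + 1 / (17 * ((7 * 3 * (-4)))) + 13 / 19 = -224729 / 81396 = -2.76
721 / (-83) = -721 / 83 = -8.69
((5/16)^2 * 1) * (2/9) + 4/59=6083/67968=0.09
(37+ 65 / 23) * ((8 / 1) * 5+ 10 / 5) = 38472 / 23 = 1672.70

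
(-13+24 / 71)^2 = 808201 / 5041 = 160.33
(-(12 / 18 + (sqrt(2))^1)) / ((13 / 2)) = -2 * sqrt(2) / 13 -4 / 39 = -0.32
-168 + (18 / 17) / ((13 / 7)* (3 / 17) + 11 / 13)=-151725 / 908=-167.10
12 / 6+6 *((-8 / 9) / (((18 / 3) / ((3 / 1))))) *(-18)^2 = -862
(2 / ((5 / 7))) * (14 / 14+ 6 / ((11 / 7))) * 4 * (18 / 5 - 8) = -5936 / 25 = -237.44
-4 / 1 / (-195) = 4 / 195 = 0.02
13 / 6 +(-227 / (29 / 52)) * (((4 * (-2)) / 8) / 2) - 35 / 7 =34919 / 174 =200.68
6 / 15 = 0.40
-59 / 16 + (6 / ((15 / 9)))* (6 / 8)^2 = -133 / 80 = -1.66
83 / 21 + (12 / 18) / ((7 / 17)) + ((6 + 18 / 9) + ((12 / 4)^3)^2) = 5198 / 7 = 742.57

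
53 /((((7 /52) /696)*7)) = 39146.45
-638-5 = -643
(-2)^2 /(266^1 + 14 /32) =64 /4263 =0.02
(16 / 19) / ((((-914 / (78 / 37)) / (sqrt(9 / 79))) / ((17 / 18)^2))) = -15028 * sqrt(79) / 228423681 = -0.00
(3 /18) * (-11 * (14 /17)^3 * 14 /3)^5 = -6737428102248771288066162688 /2086706404550655713097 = -3228737.92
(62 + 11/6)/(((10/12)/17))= 6511/5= 1302.20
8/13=0.62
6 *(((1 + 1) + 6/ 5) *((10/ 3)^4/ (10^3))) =64/ 27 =2.37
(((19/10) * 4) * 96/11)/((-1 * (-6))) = 608/55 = 11.05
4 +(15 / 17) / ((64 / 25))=4727 / 1088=4.34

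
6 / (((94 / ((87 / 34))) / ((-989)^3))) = -252481395609 / 1598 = -157998370.22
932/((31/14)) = 420.90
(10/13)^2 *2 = 200/169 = 1.18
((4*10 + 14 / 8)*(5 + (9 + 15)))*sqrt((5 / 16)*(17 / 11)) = 4843*sqrt(935) / 176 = 841.41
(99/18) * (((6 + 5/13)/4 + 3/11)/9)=1069/936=1.14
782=782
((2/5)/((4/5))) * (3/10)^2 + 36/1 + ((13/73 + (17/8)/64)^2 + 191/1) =7930909160073/34924134400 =227.09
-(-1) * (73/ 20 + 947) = 19013/ 20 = 950.65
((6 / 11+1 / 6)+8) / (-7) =-575 / 462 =-1.24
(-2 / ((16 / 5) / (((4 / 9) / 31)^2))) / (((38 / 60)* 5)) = -0.00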